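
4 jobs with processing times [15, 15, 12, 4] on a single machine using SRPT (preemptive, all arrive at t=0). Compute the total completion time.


Since all jobs arrive at t=0, SRPT equals SPT ordering.
SPT order: [4, 12, 15, 15]
Completion times:
  Job 1: p=4, C=4
  Job 2: p=12, C=16
  Job 3: p=15, C=31
  Job 4: p=15, C=46
Total completion time = 4 + 16 + 31 + 46 = 97

97


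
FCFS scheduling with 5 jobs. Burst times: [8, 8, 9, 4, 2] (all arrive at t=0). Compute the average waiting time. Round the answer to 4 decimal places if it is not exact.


FCFS order (as given): [8, 8, 9, 4, 2]
Waiting times:
  Job 1: wait = 0
  Job 2: wait = 8
  Job 3: wait = 16
  Job 4: wait = 25
  Job 5: wait = 29
Sum of waiting times = 78
Average waiting time = 78/5 = 15.6

15.6


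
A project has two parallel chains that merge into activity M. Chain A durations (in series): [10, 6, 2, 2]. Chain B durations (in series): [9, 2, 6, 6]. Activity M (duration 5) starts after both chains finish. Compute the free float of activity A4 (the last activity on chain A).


ES(A4) = sum of predecessors on chain A = 18
EF(A4) = ES + duration = 18 + 2 = 20
Successor of A4 is M. ES(M) = max(sum(A), sum(B)) = max(20, 23) = 23
Free float = ES(successor) - EF(current) = 23 - 20 = 3

3


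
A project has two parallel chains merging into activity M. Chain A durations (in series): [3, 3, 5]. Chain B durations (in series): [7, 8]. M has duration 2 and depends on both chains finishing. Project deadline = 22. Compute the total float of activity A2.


Forward pass: ES(A2) = sum of predecessors on chain A = 3
EF = ES + duration = 3 + 3 = 6
Backward pass: LF(M) = deadline = 22; LS(M) = 22 - 2 = 20
LF(A2) = LS(M) - sum(successors on chain A) = 20 - 5 = 15
LS = LF - duration = 15 - 3 = 12
Total float = LS - ES = 12 - 3 = 9

9


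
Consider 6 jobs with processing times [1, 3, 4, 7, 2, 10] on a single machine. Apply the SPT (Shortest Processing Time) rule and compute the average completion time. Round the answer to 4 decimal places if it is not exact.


Sort jobs by processing time (SPT order): [1, 2, 3, 4, 7, 10]
Compute completion times sequentially:
  Job 1: processing = 1, completes at 1
  Job 2: processing = 2, completes at 3
  Job 3: processing = 3, completes at 6
  Job 4: processing = 4, completes at 10
  Job 5: processing = 7, completes at 17
  Job 6: processing = 10, completes at 27
Sum of completion times = 64
Average completion time = 64/6 = 10.6667

10.6667


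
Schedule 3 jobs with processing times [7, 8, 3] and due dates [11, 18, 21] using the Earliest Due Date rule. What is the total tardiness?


Sort by due date (EDD order): [(7, 11), (8, 18), (3, 21)]
Compute completion times and tardiness:
  Job 1: p=7, d=11, C=7, tardiness=max(0,7-11)=0
  Job 2: p=8, d=18, C=15, tardiness=max(0,15-18)=0
  Job 3: p=3, d=21, C=18, tardiness=max(0,18-21)=0
Total tardiness = 0

0


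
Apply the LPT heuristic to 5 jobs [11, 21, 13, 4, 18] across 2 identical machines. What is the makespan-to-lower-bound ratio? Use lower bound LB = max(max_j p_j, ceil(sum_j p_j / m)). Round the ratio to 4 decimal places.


LPT order: [21, 18, 13, 11, 4]
Machine loads after assignment: [32, 35]
LPT makespan = 35
Lower bound = max(max_job, ceil(total/2)) = max(21, 34) = 34
Ratio = 35 / 34 = 1.0294

1.0294


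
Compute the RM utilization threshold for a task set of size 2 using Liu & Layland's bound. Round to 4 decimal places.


Compute 2^(1/2) = 1.4142135624
Subtract 1: 1.4142135624 - 1 = 0.4142135624
Multiply by n: 2 * 0.4142135624 = 0.8284271248
Round to 4 dp: 0.8284

0.8284


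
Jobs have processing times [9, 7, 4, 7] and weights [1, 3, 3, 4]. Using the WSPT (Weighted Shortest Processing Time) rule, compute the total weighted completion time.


Compute p/w ratios and sort ascending (WSPT): [(4, 3), (7, 4), (7, 3), (9, 1)]
Compute weighted completion times:
  Job (p=4,w=3): C=4, w*C=3*4=12
  Job (p=7,w=4): C=11, w*C=4*11=44
  Job (p=7,w=3): C=18, w*C=3*18=54
  Job (p=9,w=1): C=27, w*C=1*27=27
Total weighted completion time = 137

137


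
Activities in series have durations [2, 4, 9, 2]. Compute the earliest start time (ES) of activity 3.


Activity 3 starts after activities 1 through 2 complete.
Predecessor durations: [2, 4]
ES = 2 + 4 = 6

6


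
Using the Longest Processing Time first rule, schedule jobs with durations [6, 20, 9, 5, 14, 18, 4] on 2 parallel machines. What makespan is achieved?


Sort jobs in decreasing order (LPT): [20, 18, 14, 9, 6, 5, 4]
Assign each job to the least loaded machine:
  Machine 1: jobs [20, 9, 6, 4], load = 39
  Machine 2: jobs [18, 14, 5], load = 37
Makespan = max load = 39

39


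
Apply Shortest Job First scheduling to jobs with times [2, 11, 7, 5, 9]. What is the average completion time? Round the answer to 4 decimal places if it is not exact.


SJF order (ascending): [2, 5, 7, 9, 11]
Completion times:
  Job 1: burst=2, C=2
  Job 2: burst=5, C=7
  Job 3: burst=7, C=14
  Job 4: burst=9, C=23
  Job 5: burst=11, C=34
Average completion = 80/5 = 16.0

16.0


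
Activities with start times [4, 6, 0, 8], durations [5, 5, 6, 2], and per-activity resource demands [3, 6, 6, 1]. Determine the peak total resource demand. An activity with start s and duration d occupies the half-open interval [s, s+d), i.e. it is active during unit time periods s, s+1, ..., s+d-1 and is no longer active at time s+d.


Each activity i is active on [start_i, start_i + duration_i).
Compute total resource usage per time slot:
  t=0: active resources = [6], total = 6
  t=1: active resources = [6], total = 6
  t=2: active resources = [6], total = 6
  t=3: active resources = [6], total = 6
  t=4: active resources = [3, 6], total = 9
  t=5: active resources = [3, 6], total = 9
  t=6: active resources = [3, 6], total = 9
  t=7: active resources = [3, 6], total = 9
  t=8: active resources = [3, 6, 1], total = 10
  t=9: active resources = [6, 1], total = 7
  t=10: active resources = [6], total = 6
Peak resource demand = 10

10


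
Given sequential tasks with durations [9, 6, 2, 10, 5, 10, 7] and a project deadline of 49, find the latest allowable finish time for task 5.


LF(activity 5) = deadline - sum of successor durations
Successors: activities 6 through 7 with durations [10, 7]
Sum of successor durations = 17
LF = 49 - 17 = 32

32


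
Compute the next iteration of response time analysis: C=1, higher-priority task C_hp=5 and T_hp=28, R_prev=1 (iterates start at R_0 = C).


R_next = C + ceil(R_prev / T_hp) * C_hp
ceil(1 / 28) = ceil(0.0357) = 1
Interference = 1 * 5 = 5
R_next = 1 + 5 = 6

6


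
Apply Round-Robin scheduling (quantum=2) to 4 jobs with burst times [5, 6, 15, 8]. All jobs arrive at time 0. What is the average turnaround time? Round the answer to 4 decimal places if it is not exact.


Time quantum = 2
Execution trace:
  J1 runs 2 units, time = 2
  J2 runs 2 units, time = 4
  J3 runs 2 units, time = 6
  J4 runs 2 units, time = 8
  J1 runs 2 units, time = 10
  J2 runs 2 units, time = 12
  J3 runs 2 units, time = 14
  J4 runs 2 units, time = 16
  J1 runs 1 units, time = 17
  J2 runs 2 units, time = 19
  J3 runs 2 units, time = 21
  J4 runs 2 units, time = 23
  J3 runs 2 units, time = 25
  J4 runs 2 units, time = 27
  J3 runs 2 units, time = 29
  J3 runs 2 units, time = 31
  J3 runs 2 units, time = 33
  J3 runs 1 units, time = 34
Finish times: [17, 19, 34, 27]
Average turnaround = 97/4 = 24.25

24.25


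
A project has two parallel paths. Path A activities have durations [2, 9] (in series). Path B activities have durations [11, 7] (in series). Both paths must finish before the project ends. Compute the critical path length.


Path A total = 2 + 9 = 11
Path B total = 11 + 7 = 18
Critical path = longest path = max(11, 18) = 18

18


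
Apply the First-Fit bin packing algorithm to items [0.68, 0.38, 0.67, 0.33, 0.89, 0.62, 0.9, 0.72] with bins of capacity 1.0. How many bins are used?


Place items sequentially using First-Fit:
  Item 0.68 -> new Bin 1
  Item 0.38 -> new Bin 2
  Item 0.67 -> new Bin 3
  Item 0.33 -> Bin 2 (now 0.71)
  Item 0.89 -> new Bin 4
  Item 0.62 -> new Bin 5
  Item 0.9 -> new Bin 6
  Item 0.72 -> new Bin 7
Total bins used = 7

7


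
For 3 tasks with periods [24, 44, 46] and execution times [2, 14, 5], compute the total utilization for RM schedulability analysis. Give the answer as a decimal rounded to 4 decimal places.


Compute individual utilizations (exact fractions):
  Task 1: C/T = 2/24 = 1/12 (approx. 0.0833)
  Task 2: C/T = 14/44 = 7/22 (approx. 0.3182)
  Task 3: C/T = 5/46 (approx. 0.1087)
Total utilization U = 1/12 + 7/22 + 5/46 = 1549/3036
Rounded to 4 decimal places: U = 0.5102
RM (Liu & Layland) bound for 3 tasks = 0.779763; compare with U = 1549/3036 (approx. 0.510211)
U <= bound, so schedulable by RM sufficient condition.

0.5102


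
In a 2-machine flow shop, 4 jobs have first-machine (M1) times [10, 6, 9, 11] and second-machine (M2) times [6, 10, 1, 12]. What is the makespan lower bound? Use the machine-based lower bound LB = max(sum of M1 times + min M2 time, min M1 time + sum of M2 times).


LB1 = sum(M1 times) + min(M2 times) = 36 + 1 = 37
LB2 = min(M1 times) + sum(M2 times) = 6 + 29 = 35
Lower bound = max(LB1, LB2) = max(37, 35) = 37

37


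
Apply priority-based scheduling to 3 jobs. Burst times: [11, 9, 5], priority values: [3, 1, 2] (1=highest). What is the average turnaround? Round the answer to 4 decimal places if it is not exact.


Sort by priority (ascending = highest first):
Order: [(1, 9), (2, 5), (3, 11)]
Completion times:
  Priority 1, burst=9, C=9
  Priority 2, burst=5, C=14
  Priority 3, burst=11, C=25
Average turnaround = 48/3 = 16.0

16.0


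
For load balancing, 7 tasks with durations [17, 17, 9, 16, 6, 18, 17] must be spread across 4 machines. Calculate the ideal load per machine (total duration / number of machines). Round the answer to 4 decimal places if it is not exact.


Total processing time = 17 + 17 + 9 + 16 + 6 + 18 + 17 = 100
Number of machines = 4
Ideal balanced load = 100 / 4 = 25.0

25.0


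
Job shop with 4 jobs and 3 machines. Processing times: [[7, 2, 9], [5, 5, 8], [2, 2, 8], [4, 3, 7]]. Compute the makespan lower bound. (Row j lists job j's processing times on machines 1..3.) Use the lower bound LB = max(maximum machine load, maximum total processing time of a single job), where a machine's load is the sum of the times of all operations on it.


Machine loads:
  Machine 1: 7 + 5 + 2 + 4 = 18
  Machine 2: 2 + 5 + 2 + 3 = 12
  Machine 3: 9 + 8 + 8 + 7 = 32
Max machine load = 32
Job totals:
  Job 1: 18
  Job 2: 18
  Job 3: 12
  Job 4: 14
Max job total = 18
Lower bound = max(32, 18) = 32

32


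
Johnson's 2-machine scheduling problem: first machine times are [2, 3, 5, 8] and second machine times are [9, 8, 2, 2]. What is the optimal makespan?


Apply Johnson's rule:
  Group 1 (a <= b): [(1, 2, 9), (2, 3, 8)]
  Group 2 (a > b): [(3, 5, 2), (4, 8, 2)]
Optimal job order: [1, 2, 3, 4]
Schedule:
  Job 1: M1 done at 2, M2 done at 11
  Job 2: M1 done at 5, M2 done at 19
  Job 3: M1 done at 10, M2 done at 21
  Job 4: M1 done at 18, M2 done at 23
Makespan = 23

23


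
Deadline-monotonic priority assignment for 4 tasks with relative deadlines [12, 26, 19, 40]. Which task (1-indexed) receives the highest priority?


Sort tasks by relative deadline (ascending):
  Task 1: deadline = 12
  Task 3: deadline = 19
  Task 2: deadline = 26
  Task 4: deadline = 40
Priority order (highest first): [1, 3, 2, 4]
Highest priority task = 1

1


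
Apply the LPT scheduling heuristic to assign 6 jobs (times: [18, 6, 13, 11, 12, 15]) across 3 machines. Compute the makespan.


Sort jobs in decreasing order (LPT): [18, 15, 13, 12, 11, 6]
Assign each job to the least loaded machine:
  Machine 1: jobs [18, 6], load = 24
  Machine 2: jobs [15, 11], load = 26
  Machine 3: jobs [13, 12], load = 25
Makespan = max load = 26

26


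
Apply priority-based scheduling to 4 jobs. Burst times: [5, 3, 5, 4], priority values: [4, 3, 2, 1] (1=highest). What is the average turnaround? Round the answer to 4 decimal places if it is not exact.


Sort by priority (ascending = highest first):
Order: [(1, 4), (2, 5), (3, 3), (4, 5)]
Completion times:
  Priority 1, burst=4, C=4
  Priority 2, burst=5, C=9
  Priority 3, burst=3, C=12
  Priority 4, burst=5, C=17
Average turnaround = 42/4 = 10.5

10.5


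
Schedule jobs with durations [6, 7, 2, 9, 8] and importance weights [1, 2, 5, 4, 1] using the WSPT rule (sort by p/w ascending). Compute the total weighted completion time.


Compute p/w ratios and sort ascending (WSPT): [(2, 5), (9, 4), (7, 2), (6, 1), (8, 1)]
Compute weighted completion times:
  Job (p=2,w=5): C=2, w*C=5*2=10
  Job (p=9,w=4): C=11, w*C=4*11=44
  Job (p=7,w=2): C=18, w*C=2*18=36
  Job (p=6,w=1): C=24, w*C=1*24=24
  Job (p=8,w=1): C=32, w*C=1*32=32
Total weighted completion time = 146

146


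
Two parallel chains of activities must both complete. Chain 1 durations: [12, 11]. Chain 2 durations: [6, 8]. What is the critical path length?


Path A total = 12 + 11 = 23
Path B total = 6 + 8 = 14
Critical path = longest path = max(23, 14) = 23

23


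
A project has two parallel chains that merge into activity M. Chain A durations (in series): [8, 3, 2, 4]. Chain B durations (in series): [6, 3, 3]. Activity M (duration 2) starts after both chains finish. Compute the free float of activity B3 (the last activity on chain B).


ES(B3) = sum of predecessors on chain B = 9
EF(B3) = ES + duration = 9 + 3 = 12
Successor of B3 is M. ES(M) = max(sum(A), sum(B)) = max(17, 12) = 17
Free float = ES(successor) - EF(current) = 17 - 12 = 5

5


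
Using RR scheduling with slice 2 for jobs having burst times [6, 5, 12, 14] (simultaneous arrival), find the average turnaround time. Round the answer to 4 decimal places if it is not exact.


Time quantum = 2
Execution trace:
  J1 runs 2 units, time = 2
  J2 runs 2 units, time = 4
  J3 runs 2 units, time = 6
  J4 runs 2 units, time = 8
  J1 runs 2 units, time = 10
  J2 runs 2 units, time = 12
  J3 runs 2 units, time = 14
  J4 runs 2 units, time = 16
  J1 runs 2 units, time = 18
  J2 runs 1 units, time = 19
  J3 runs 2 units, time = 21
  J4 runs 2 units, time = 23
  J3 runs 2 units, time = 25
  J4 runs 2 units, time = 27
  J3 runs 2 units, time = 29
  J4 runs 2 units, time = 31
  J3 runs 2 units, time = 33
  J4 runs 2 units, time = 35
  J4 runs 2 units, time = 37
Finish times: [18, 19, 33, 37]
Average turnaround = 107/4 = 26.75

26.75


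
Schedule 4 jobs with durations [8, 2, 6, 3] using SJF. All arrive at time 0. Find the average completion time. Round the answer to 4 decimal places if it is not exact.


SJF order (ascending): [2, 3, 6, 8]
Completion times:
  Job 1: burst=2, C=2
  Job 2: burst=3, C=5
  Job 3: burst=6, C=11
  Job 4: burst=8, C=19
Average completion = 37/4 = 9.25

9.25


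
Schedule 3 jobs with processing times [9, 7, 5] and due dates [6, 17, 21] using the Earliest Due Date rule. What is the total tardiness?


Sort by due date (EDD order): [(9, 6), (7, 17), (5, 21)]
Compute completion times and tardiness:
  Job 1: p=9, d=6, C=9, tardiness=max(0,9-6)=3
  Job 2: p=7, d=17, C=16, tardiness=max(0,16-17)=0
  Job 3: p=5, d=21, C=21, tardiness=max(0,21-21)=0
Total tardiness = 3

3


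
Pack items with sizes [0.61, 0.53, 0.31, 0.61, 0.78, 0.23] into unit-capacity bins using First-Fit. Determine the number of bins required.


Place items sequentially using First-Fit:
  Item 0.61 -> new Bin 1
  Item 0.53 -> new Bin 2
  Item 0.31 -> Bin 1 (now 0.92)
  Item 0.61 -> new Bin 3
  Item 0.78 -> new Bin 4
  Item 0.23 -> Bin 2 (now 0.76)
Total bins used = 4

4


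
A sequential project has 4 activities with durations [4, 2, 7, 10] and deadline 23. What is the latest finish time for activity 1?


LF(activity 1) = deadline - sum of successor durations
Successors: activities 2 through 4 with durations [2, 7, 10]
Sum of successor durations = 19
LF = 23 - 19 = 4

4


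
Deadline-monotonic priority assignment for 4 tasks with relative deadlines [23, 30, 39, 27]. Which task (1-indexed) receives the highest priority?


Sort tasks by relative deadline (ascending):
  Task 1: deadline = 23
  Task 4: deadline = 27
  Task 2: deadline = 30
  Task 3: deadline = 39
Priority order (highest first): [1, 4, 2, 3]
Highest priority task = 1

1


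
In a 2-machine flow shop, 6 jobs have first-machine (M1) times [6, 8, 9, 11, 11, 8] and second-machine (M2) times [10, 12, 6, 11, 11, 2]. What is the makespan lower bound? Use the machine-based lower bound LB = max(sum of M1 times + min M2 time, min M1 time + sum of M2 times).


LB1 = sum(M1 times) + min(M2 times) = 53 + 2 = 55
LB2 = min(M1 times) + sum(M2 times) = 6 + 52 = 58
Lower bound = max(LB1, LB2) = max(55, 58) = 58

58


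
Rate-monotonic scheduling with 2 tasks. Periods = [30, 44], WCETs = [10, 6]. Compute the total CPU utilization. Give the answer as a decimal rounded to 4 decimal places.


Compute individual utilizations (exact fractions):
  Task 1: C/T = 10/30 = 1/3 (approx. 0.3333)
  Task 2: C/T = 6/44 = 3/22 (approx. 0.1364)
Total utilization U = 1/3 + 3/22 = 31/66
Rounded to 4 decimal places: U = 0.4697
RM (Liu & Layland) bound for 2 tasks = 0.828427; compare with U = 31/66 (approx. 0.469697)
U <= bound, so schedulable by RM sufficient condition.

0.4697


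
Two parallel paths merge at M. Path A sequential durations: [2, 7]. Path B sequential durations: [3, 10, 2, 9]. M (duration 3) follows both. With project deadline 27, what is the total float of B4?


Forward pass: ES(B4) = sum of predecessors on chain B = 15
EF = ES + duration = 15 + 9 = 24
Backward pass: LF(M) = deadline = 27; LS(M) = 27 - 3 = 24
LF(B4) = LS(M) - sum(successors on chain B) = 24 - 0 = 24
LS = LF - duration = 24 - 9 = 15
Total float = LS - ES = 15 - 15 = 0

0


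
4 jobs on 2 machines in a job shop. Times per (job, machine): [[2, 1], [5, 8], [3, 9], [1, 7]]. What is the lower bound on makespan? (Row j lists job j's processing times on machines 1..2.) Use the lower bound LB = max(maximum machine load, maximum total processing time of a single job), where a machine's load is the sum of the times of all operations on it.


Machine loads:
  Machine 1: 2 + 5 + 3 + 1 = 11
  Machine 2: 1 + 8 + 9 + 7 = 25
Max machine load = 25
Job totals:
  Job 1: 3
  Job 2: 13
  Job 3: 12
  Job 4: 8
Max job total = 13
Lower bound = max(25, 13) = 25

25


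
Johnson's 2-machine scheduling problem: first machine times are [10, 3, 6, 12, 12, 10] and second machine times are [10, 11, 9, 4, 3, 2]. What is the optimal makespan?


Apply Johnson's rule:
  Group 1 (a <= b): [(2, 3, 11), (3, 6, 9), (1, 10, 10)]
  Group 2 (a > b): [(4, 12, 4), (5, 12, 3), (6, 10, 2)]
Optimal job order: [2, 3, 1, 4, 5, 6]
Schedule:
  Job 2: M1 done at 3, M2 done at 14
  Job 3: M1 done at 9, M2 done at 23
  Job 1: M1 done at 19, M2 done at 33
  Job 4: M1 done at 31, M2 done at 37
  Job 5: M1 done at 43, M2 done at 46
  Job 6: M1 done at 53, M2 done at 55
Makespan = 55

55


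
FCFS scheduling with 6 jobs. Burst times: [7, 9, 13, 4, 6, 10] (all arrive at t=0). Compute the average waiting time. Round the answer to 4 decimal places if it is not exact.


FCFS order (as given): [7, 9, 13, 4, 6, 10]
Waiting times:
  Job 1: wait = 0
  Job 2: wait = 7
  Job 3: wait = 16
  Job 4: wait = 29
  Job 5: wait = 33
  Job 6: wait = 39
Sum of waiting times = 124
Average waiting time = 124/6 = 20.6667

20.6667


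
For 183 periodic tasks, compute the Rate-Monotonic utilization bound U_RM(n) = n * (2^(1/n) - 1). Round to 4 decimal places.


Compute 2^(1/183) = 1.0037948719
Subtract 1: 1.0037948719 - 1 = 0.0037948719
Multiply by n: 183 * 0.0037948719 = 0.6944615577
Round to 4 dp: 0.6945

0.6945


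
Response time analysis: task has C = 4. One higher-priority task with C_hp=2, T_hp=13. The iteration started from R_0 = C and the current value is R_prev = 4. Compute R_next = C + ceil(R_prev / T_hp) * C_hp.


R_next = C + ceil(R_prev / T_hp) * C_hp
ceil(4 / 13) = ceil(0.3077) = 1
Interference = 1 * 2 = 2
R_next = 4 + 2 = 6

6


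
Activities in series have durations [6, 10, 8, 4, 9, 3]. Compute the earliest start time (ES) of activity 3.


Activity 3 starts after activities 1 through 2 complete.
Predecessor durations: [6, 10]
ES = 6 + 10 = 16

16


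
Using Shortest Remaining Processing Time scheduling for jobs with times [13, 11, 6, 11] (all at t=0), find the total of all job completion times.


Since all jobs arrive at t=0, SRPT equals SPT ordering.
SPT order: [6, 11, 11, 13]
Completion times:
  Job 1: p=6, C=6
  Job 2: p=11, C=17
  Job 3: p=11, C=28
  Job 4: p=13, C=41
Total completion time = 6 + 17 + 28 + 41 = 92

92


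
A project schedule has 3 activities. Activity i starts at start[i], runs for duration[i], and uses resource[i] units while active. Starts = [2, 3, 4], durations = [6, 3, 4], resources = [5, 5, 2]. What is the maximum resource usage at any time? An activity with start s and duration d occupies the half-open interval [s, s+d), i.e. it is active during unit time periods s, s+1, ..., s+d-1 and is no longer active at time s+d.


Each activity i is active on [start_i, start_i + duration_i).
Compute total resource usage per time slot:
  t=0: active resources = [], total = 0
  t=1: active resources = [], total = 0
  t=2: active resources = [5], total = 5
  t=3: active resources = [5, 5], total = 10
  t=4: active resources = [5, 5, 2], total = 12
  t=5: active resources = [5, 5, 2], total = 12
  t=6: active resources = [5, 2], total = 7
  t=7: active resources = [5, 2], total = 7
Peak resource demand = 12

12


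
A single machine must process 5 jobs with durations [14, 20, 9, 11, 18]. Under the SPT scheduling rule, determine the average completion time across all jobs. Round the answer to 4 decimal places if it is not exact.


Sort jobs by processing time (SPT order): [9, 11, 14, 18, 20]
Compute completion times sequentially:
  Job 1: processing = 9, completes at 9
  Job 2: processing = 11, completes at 20
  Job 3: processing = 14, completes at 34
  Job 4: processing = 18, completes at 52
  Job 5: processing = 20, completes at 72
Sum of completion times = 187
Average completion time = 187/5 = 37.4

37.4


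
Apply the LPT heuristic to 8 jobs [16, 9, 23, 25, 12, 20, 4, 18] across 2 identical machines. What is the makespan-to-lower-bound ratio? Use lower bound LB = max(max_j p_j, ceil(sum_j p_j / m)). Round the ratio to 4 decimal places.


LPT order: [25, 23, 20, 18, 16, 12, 9, 4]
Machine loads after assignment: [63, 64]
LPT makespan = 64
Lower bound = max(max_job, ceil(total/2)) = max(25, 64) = 64
Ratio = 64 / 64 = 1.0

1.0


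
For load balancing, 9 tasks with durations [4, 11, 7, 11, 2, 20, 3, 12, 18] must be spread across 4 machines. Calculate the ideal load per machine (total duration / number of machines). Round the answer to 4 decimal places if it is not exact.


Total processing time = 4 + 11 + 7 + 11 + 2 + 20 + 3 + 12 + 18 = 88
Number of machines = 4
Ideal balanced load = 88 / 4 = 22.0

22.0


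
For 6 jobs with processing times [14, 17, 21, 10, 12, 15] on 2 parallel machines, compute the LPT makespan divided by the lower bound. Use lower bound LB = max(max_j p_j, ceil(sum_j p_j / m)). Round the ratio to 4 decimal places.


LPT order: [21, 17, 15, 14, 12, 10]
Machine loads after assignment: [45, 44]
LPT makespan = 45
Lower bound = max(max_job, ceil(total/2)) = max(21, 45) = 45
Ratio = 45 / 45 = 1.0

1.0


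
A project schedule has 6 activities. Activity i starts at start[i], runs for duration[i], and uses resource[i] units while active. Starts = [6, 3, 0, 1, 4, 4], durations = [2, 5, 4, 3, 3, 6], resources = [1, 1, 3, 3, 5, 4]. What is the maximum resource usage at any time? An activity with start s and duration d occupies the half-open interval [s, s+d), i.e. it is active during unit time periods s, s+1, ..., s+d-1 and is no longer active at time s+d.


Each activity i is active on [start_i, start_i + duration_i).
Compute total resource usage per time slot:
  t=0: active resources = [3], total = 3
  t=1: active resources = [3, 3], total = 6
  t=2: active resources = [3, 3], total = 6
  t=3: active resources = [1, 3, 3], total = 7
  t=4: active resources = [1, 5, 4], total = 10
  t=5: active resources = [1, 5, 4], total = 10
  t=6: active resources = [1, 1, 5, 4], total = 11
  t=7: active resources = [1, 1, 4], total = 6
  t=8: active resources = [4], total = 4
  t=9: active resources = [4], total = 4
Peak resource demand = 11

11


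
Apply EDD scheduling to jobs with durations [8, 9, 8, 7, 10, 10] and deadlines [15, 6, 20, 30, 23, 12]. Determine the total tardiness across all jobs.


Sort by due date (EDD order): [(9, 6), (10, 12), (8, 15), (8, 20), (10, 23), (7, 30)]
Compute completion times and tardiness:
  Job 1: p=9, d=6, C=9, tardiness=max(0,9-6)=3
  Job 2: p=10, d=12, C=19, tardiness=max(0,19-12)=7
  Job 3: p=8, d=15, C=27, tardiness=max(0,27-15)=12
  Job 4: p=8, d=20, C=35, tardiness=max(0,35-20)=15
  Job 5: p=10, d=23, C=45, tardiness=max(0,45-23)=22
  Job 6: p=7, d=30, C=52, tardiness=max(0,52-30)=22
Total tardiness = 81

81


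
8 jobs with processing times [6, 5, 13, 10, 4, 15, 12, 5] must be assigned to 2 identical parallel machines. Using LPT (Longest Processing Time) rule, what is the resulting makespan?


Sort jobs in decreasing order (LPT): [15, 13, 12, 10, 6, 5, 5, 4]
Assign each job to the least loaded machine:
  Machine 1: jobs [15, 10, 6, 4], load = 35
  Machine 2: jobs [13, 12, 5, 5], load = 35
Makespan = max load = 35

35


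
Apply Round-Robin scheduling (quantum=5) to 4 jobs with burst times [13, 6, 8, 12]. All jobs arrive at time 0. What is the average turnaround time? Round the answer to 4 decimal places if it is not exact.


Time quantum = 5
Execution trace:
  J1 runs 5 units, time = 5
  J2 runs 5 units, time = 10
  J3 runs 5 units, time = 15
  J4 runs 5 units, time = 20
  J1 runs 5 units, time = 25
  J2 runs 1 units, time = 26
  J3 runs 3 units, time = 29
  J4 runs 5 units, time = 34
  J1 runs 3 units, time = 37
  J4 runs 2 units, time = 39
Finish times: [37, 26, 29, 39]
Average turnaround = 131/4 = 32.75

32.75


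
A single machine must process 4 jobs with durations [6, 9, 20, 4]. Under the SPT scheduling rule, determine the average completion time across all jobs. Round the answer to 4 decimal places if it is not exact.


Sort jobs by processing time (SPT order): [4, 6, 9, 20]
Compute completion times sequentially:
  Job 1: processing = 4, completes at 4
  Job 2: processing = 6, completes at 10
  Job 3: processing = 9, completes at 19
  Job 4: processing = 20, completes at 39
Sum of completion times = 72
Average completion time = 72/4 = 18.0

18.0


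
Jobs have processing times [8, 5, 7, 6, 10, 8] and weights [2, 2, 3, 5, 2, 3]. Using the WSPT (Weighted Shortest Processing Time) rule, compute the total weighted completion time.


Compute p/w ratios and sort ascending (WSPT): [(6, 5), (7, 3), (5, 2), (8, 3), (8, 2), (10, 2)]
Compute weighted completion times:
  Job (p=6,w=5): C=6, w*C=5*6=30
  Job (p=7,w=3): C=13, w*C=3*13=39
  Job (p=5,w=2): C=18, w*C=2*18=36
  Job (p=8,w=3): C=26, w*C=3*26=78
  Job (p=8,w=2): C=34, w*C=2*34=68
  Job (p=10,w=2): C=44, w*C=2*44=88
Total weighted completion time = 339

339


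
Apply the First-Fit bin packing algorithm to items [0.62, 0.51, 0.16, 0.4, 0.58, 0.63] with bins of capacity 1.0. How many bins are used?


Place items sequentially using First-Fit:
  Item 0.62 -> new Bin 1
  Item 0.51 -> new Bin 2
  Item 0.16 -> Bin 1 (now 0.78)
  Item 0.4 -> Bin 2 (now 0.91)
  Item 0.58 -> new Bin 3
  Item 0.63 -> new Bin 4
Total bins used = 4

4


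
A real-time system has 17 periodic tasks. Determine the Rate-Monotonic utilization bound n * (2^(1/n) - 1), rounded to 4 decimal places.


Compute 2^(1/17) = 1.0416160107
Subtract 1: 1.0416160107 - 1 = 0.0416160107
Multiply by n: 17 * 0.0416160107 = 0.7074721819
Round to 4 dp: 0.7075

0.7075


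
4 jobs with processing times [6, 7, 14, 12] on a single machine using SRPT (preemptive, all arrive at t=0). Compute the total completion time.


Since all jobs arrive at t=0, SRPT equals SPT ordering.
SPT order: [6, 7, 12, 14]
Completion times:
  Job 1: p=6, C=6
  Job 2: p=7, C=13
  Job 3: p=12, C=25
  Job 4: p=14, C=39
Total completion time = 6 + 13 + 25 + 39 = 83

83


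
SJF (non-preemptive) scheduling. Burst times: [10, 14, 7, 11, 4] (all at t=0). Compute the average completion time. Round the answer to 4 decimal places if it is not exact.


SJF order (ascending): [4, 7, 10, 11, 14]
Completion times:
  Job 1: burst=4, C=4
  Job 2: burst=7, C=11
  Job 3: burst=10, C=21
  Job 4: burst=11, C=32
  Job 5: burst=14, C=46
Average completion = 114/5 = 22.8

22.8


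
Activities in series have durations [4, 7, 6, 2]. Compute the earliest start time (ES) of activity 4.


Activity 4 starts after activities 1 through 3 complete.
Predecessor durations: [4, 7, 6]
ES = 4 + 7 + 6 = 17

17


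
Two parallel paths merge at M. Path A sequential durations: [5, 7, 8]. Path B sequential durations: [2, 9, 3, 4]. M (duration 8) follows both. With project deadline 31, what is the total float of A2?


Forward pass: ES(A2) = sum of predecessors on chain A = 5
EF = ES + duration = 5 + 7 = 12
Backward pass: LF(M) = deadline = 31; LS(M) = 31 - 8 = 23
LF(A2) = LS(M) - sum(successors on chain A) = 23 - 8 = 15
LS = LF - duration = 15 - 7 = 8
Total float = LS - ES = 8 - 5 = 3

3


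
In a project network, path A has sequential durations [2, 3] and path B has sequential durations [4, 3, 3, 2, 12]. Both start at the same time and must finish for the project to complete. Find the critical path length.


Path A total = 2 + 3 = 5
Path B total = 4 + 3 + 3 + 2 + 12 = 24
Critical path = longest path = max(5, 24) = 24

24


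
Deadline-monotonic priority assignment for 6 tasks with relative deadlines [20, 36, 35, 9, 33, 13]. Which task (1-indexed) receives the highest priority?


Sort tasks by relative deadline (ascending):
  Task 4: deadline = 9
  Task 6: deadline = 13
  Task 1: deadline = 20
  Task 5: deadline = 33
  Task 3: deadline = 35
  Task 2: deadline = 36
Priority order (highest first): [4, 6, 1, 5, 3, 2]
Highest priority task = 4

4


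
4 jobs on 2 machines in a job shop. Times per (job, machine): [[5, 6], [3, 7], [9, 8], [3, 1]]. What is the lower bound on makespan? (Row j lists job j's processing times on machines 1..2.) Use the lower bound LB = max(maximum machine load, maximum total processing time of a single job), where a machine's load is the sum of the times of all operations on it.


Machine loads:
  Machine 1: 5 + 3 + 9 + 3 = 20
  Machine 2: 6 + 7 + 8 + 1 = 22
Max machine load = 22
Job totals:
  Job 1: 11
  Job 2: 10
  Job 3: 17
  Job 4: 4
Max job total = 17
Lower bound = max(22, 17) = 22

22


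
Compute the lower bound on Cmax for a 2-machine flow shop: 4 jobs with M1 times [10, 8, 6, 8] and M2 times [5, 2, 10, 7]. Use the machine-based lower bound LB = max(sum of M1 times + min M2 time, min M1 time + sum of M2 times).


LB1 = sum(M1 times) + min(M2 times) = 32 + 2 = 34
LB2 = min(M1 times) + sum(M2 times) = 6 + 24 = 30
Lower bound = max(LB1, LB2) = max(34, 30) = 34

34


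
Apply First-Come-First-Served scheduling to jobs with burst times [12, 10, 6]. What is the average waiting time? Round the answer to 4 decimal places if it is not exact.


FCFS order (as given): [12, 10, 6]
Waiting times:
  Job 1: wait = 0
  Job 2: wait = 12
  Job 3: wait = 22
Sum of waiting times = 34
Average waiting time = 34/3 = 11.3333

11.3333


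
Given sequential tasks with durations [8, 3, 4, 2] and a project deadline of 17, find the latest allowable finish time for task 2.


LF(activity 2) = deadline - sum of successor durations
Successors: activities 3 through 4 with durations [4, 2]
Sum of successor durations = 6
LF = 17 - 6 = 11

11


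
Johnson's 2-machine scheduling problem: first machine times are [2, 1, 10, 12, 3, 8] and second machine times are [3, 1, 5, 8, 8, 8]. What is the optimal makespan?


Apply Johnson's rule:
  Group 1 (a <= b): [(2, 1, 1), (1, 2, 3), (5, 3, 8), (6, 8, 8)]
  Group 2 (a > b): [(4, 12, 8), (3, 10, 5)]
Optimal job order: [2, 1, 5, 6, 4, 3]
Schedule:
  Job 2: M1 done at 1, M2 done at 2
  Job 1: M1 done at 3, M2 done at 6
  Job 5: M1 done at 6, M2 done at 14
  Job 6: M1 done at 14, M2 done at 22
  Job 4: M1 done at 26, M2 done at 34
  Job 3: M1 done at 36, M2 done at 41
Makespan = 41

41


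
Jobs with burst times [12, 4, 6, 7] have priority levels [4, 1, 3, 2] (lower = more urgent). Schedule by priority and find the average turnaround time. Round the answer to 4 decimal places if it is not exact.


Sort by priority (ascending = highest first):
Order: [(1, 4), (2, 7), (3, 6), (4, 12)]
Completion times:
  Priority 1, burst=4, C=4
  Priority 2, burst=7, C=11
  Priority 3, burst=6, C=17
  Priority 4, burst=12, C=29
Average turnaround = 61/4 = 15.25

15.25


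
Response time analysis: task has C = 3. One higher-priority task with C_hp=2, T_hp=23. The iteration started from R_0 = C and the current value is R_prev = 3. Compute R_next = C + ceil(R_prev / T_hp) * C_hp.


R_next = C + ceil(R_prev / T_hp) * C_hp
ceil(3 / 23) = ceil(0.1304) = 1
Interference = 1 * 2 = 2
R_next = 3 + 2 = 5

5


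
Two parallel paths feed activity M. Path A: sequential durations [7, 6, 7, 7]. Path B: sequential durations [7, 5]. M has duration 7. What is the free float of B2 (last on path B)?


ES(B2) = sum of predecessors on chain B = 7
EF(B2) = ES + duration = 7 + 5 = 12
Successor of B2 is M. ES(M) = max(sum(A), sum(B)) = max(27, 12) = 27
Free float = ES(successor) - EF(current) = 27 - 12 = 15

15


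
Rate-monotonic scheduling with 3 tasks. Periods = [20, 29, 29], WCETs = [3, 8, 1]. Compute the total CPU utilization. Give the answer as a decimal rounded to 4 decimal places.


Compute individual utilizations (exact fractions):
  Task 1: C/T = 3/20 (approx. 0.15)
  Task 2: C/T = 8/29 (approx. 0.2759)
  Task 3: C/T = 1/29 (approx. 0.0345)
Total utilization U = 3/20 + 8/29 + 1/29 = 267/580
Rounded to 4 decimal places: U = 0.4603
RM (Liu & Layland) bound for 3 tasks = 0.779763; compare with U = 267/580 (approx. 0.460345)
U <= bound, so schedulable by RM sufficient condition.

0.4603


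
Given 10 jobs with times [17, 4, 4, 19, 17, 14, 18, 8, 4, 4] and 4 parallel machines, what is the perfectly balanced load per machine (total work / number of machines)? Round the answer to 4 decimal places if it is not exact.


Total processing time = 17 + 4 + 4 + 19 + 17 + 14 + 18 + 8 + 4 + 4 = 109
Number of machines = 4
Ideal balanced load = 109 / 4 = 27.25

27.25


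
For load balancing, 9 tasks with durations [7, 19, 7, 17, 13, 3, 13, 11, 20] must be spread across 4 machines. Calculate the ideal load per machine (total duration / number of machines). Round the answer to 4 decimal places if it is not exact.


Total processing time = 7 + 19 + 7 + 17 + 13 + 3 + 13 + 11 + 20 = 110
Number of machines = 4
Ideal balanced load = 110 / 4 = 27.5

27.5


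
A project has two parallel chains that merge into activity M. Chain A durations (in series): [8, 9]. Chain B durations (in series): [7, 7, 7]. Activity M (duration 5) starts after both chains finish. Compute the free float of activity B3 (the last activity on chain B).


ES(B3) = sum of predecessors on chain B = 14
EF(B3) = ES + duration = 14 + 7 = 21
Successor of B3 is M. ES(M) = max(sum(A), sum(B)) = max(17, 21) = 21
Free float = ES(successor) - EF(current) = 21 - 21 = 0

0


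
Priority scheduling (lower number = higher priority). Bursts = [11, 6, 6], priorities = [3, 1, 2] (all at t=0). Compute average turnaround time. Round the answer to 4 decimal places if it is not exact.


Sort by priority (ascending = highest first):
Order: [(1, 6), (2, 6), (3, 11)]
Completion times:
  Priority 1, burst=6, C=6
  Priority 2, burst=6, C=12
  Priority 3, burst=11, C=23
Average turnaround = 41/3 = 13.6667

13.6667


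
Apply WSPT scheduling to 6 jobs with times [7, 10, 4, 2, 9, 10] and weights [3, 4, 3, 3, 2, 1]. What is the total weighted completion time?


Compute p/w ratios and sort ascending (WSPT): [(2, 3), (4, 3), (7, 3), (10, 4), (9, 2), (10, 1)]
Compute weighted completion times:
  Job (p=2,w=3): C=2, w*C=3*2=6
  Job (p=4,w=3): C=6, w*C=3*6=18
  Job (p=7,w=3): C=13, w*C=3*13=39
  Job (p=10,w=4): C=23, w*C=4*23=92
  Job (p=9,w=2): C=32, w*C=2*32=64
  Job (p=10,w=1): C=42, w*C=1*42=42
Total weighted completion time = 261

261


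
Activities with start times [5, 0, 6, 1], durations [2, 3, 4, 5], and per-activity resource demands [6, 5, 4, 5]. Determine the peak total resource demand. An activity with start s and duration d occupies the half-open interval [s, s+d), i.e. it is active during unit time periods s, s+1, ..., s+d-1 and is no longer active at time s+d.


Each activity i is active on [start_i, start_i + duration_i).
Compute total resource usage per time slot:
  t=0: active resources = [5], total = 5
  t=1: active resources = [5, 5], total = 10
  t=2: active resources = [5, 5], total = 10
  t=3: active resources = [5], total = 5
  t=4: active resources = [5], total = 5
  t=5: active resources = [6, 5], total = 11
  t=6: active resources = [6, 4], total = 10
  t=7: active resources = [4], total = 4
  t=8: active resources = [4], total = 4
  t=9: active resources = [4], total = 4
Peak resource demand = 11

11


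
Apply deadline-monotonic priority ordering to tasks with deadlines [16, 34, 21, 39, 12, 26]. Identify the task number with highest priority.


Sort tasks by relative deadline (ascending):
  Task 5: deadline = 12
  Task 1: deadline = 16
  Task 3: deadline = 21
  Task 6: deadline = 26
  Task 2: deadline = 34
  Task 4: deadline = 39
Priority order (highest first): [5, 1, 3, 6, 2, 4]
Highest priority task = 5

5


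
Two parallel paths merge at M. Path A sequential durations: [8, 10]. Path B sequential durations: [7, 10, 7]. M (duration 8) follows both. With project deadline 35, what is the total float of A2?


Forward pass: ES(A2) = sum of predecessors on chain A = 8
EF = ES + duration = 8 + 10 = 18
Backward pass: LF(M) = deadline = 35; LS(M) = 35 - 8 = 27
LF(A2) = LS(M) - sum(successors on chain A) = 27 - 0 = 27
LS = LF - duration = 27 - 10 = 17
Total float = LS - ES = 17 - 8 = 9

9


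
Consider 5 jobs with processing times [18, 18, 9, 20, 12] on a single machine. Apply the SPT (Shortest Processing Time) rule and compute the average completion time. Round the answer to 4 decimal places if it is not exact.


Sort jobs by processing time (SPT order): [9, 12, 18, 18, 20]
Compute completion times sequentially:
  Job 1: processing = 9, completes at 9
  Job 2: processing = 12, completes at 21
  Job 3: processing = 18, completes at 39
  Job 4: processing = 18, completes at 57
  Job 5: processing = 20, completes at 77
Sum of completion times = 203
Average completion time = 203/5 = 40.6

40.6


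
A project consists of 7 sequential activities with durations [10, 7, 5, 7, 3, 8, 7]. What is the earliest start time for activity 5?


Activity 5 starts after activities 1 through 4 complete.
Predecessor durations: [10, 7, 5, 7]
ES = 10 + 7 + 5 + 7 = 29

29


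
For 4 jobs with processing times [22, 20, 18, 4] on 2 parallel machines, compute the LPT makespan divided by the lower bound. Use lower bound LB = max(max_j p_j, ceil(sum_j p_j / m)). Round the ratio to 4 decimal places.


LPT order: [22, 20, 18, 4]
Machine loads after assignment: [26, 38]
LPT makespan = 38
Lower bound = max(max_job, ceil(total/2)) = max(22, 32) = 32
Ratio = 38 / 32 = 1.1875

1.1875


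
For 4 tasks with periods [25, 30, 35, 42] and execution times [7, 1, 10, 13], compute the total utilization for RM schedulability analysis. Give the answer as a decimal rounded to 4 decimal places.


Compute individual utilizations (exact fractions):
  Task 1: C/T = 7/25 (approx. 0.28)
  Task 2: C/T = 1/30 (approx. 0.0333)
  Task 3: C/T = 10/35 = 2/7 (approx. 0.2857)
  Task 4: C/T = 13/42 (approx. 0.3095)
Total utilization U = 7/25 + 1/30 + 2/7 + 13/42 = 159/175
Rounded to 4 decimal places: U = 0.9086
RM (Liu & Layland) bound for 4 tasks = 0.756828; compare with U = 159/175 (approx. 0.908571)
bound < U <= 1, so the RM sufficient condition is not met (inconclusive; an exact test such as response-time analysis is needed).

0.9086
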